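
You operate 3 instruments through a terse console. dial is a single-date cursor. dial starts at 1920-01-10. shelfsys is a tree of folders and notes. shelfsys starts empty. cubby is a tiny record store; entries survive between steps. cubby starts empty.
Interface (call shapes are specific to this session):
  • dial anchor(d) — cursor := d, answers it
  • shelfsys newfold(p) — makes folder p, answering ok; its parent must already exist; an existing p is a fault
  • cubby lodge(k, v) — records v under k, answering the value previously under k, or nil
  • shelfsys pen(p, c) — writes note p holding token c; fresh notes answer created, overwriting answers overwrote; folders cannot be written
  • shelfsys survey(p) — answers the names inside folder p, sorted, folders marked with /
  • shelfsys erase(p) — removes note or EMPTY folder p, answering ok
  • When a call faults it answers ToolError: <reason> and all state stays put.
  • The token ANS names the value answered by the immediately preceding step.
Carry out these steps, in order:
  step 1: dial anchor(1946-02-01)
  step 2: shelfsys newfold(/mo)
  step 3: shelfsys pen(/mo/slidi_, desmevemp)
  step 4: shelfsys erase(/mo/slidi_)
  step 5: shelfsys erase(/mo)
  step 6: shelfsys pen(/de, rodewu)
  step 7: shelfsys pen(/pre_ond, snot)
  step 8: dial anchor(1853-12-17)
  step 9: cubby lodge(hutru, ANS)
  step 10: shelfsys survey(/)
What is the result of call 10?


$ dial anchor d→1946-02-01
:: 1946-02-01
$ shelfsys newfold p→/mo
:: ok
$ shelfsys pen p→/mo/slidi_ c→desmevemp
:: created
$ shelfsys erase p→/mo/slidi_
:: ok
$ shelfsys erase p→/mo
:: ok
$ shelfsys pen p→/de c→rodewu
:: created
$ shelfsys pen p→/pre_ond c→snot
:: created
$ dial anchor d→1853-12-17
:: 1853-12-17
$ cubby lodge k→hutru v→ANS
:: nil
$ shelfsys survey p→/
:: [de, pre_ond]

Answer: [de, pre_ond]


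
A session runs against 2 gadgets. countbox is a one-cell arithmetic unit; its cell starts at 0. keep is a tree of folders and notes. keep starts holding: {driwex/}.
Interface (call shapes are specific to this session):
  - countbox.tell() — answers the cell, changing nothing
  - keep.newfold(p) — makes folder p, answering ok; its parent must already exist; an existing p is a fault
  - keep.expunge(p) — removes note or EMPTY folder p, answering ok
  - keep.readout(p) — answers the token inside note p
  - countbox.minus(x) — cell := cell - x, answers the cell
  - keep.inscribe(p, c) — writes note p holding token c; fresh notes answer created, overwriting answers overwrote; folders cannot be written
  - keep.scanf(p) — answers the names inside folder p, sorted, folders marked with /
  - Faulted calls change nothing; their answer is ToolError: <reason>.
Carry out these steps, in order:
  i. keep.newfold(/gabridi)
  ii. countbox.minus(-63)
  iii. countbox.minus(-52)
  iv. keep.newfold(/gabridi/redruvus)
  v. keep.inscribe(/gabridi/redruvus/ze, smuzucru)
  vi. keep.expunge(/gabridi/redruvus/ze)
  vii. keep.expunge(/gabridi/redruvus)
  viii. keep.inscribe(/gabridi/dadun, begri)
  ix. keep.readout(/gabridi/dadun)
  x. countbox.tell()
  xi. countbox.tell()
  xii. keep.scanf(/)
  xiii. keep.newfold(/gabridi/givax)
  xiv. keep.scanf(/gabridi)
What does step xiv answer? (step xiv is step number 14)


Answer: [dadun, givax/]

Derivation:
Using newfold on p: /gabridi, and see ok.
Then minus on x: -63, and get 63.
Calling minus on x: -52, → 115.
I run newfold on p: /gabridi/redruvus, and see ok.
Calling inscribe on p: /gabridi/redruvus/ze, c: smuzucru, and get created.
Then expunge on p: /gabridi/redruvus/ze, which returns ok.
Invoking expunge on p: /gabridi/redruvus, and get ok.
I try inscribe on p: /gabridi/dadun, c: begri, and get created.
Invoking readout on p: /gabridi/dadun, and observe begri.
Using tell: 115.
I run tell(), → 115.
I invoke scanf on p: /, and get [driwex/, gabridi/].
Now I run newfold on p: /gabridi/givax, yielding ok.
I run scanf on p: /gabridi, giving [dadun, givax/].


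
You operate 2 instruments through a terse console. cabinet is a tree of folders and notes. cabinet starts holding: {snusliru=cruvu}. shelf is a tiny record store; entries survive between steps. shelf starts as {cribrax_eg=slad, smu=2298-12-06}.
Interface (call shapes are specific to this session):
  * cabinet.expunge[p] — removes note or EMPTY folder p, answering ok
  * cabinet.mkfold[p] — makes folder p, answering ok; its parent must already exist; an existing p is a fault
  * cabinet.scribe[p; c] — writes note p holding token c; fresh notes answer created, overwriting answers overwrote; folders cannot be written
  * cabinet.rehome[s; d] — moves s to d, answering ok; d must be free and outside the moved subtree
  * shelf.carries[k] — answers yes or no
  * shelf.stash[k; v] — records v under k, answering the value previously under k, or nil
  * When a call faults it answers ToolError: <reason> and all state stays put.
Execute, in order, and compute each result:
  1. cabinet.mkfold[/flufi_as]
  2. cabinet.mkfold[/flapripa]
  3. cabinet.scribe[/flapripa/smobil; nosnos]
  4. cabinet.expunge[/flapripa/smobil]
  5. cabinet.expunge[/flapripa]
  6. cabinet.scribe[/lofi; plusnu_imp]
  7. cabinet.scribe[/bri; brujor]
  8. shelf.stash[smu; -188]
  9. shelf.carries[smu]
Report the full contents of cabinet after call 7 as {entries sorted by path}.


Answer: {bri=brujor, flufi_as/, lofi=plusnu_imp, snusliru=cruvu}

Derivation:
% 1. mkfold(/flufi_as) ~> ok
% 2. mkfold(/flapripa) ~> ok
% 3. scribe(/flapripa/smobil, nosnos) ~> created
% 4. expunge(/flapripa/smobil) ~> ok
% 5. expunge(/flapripa) ~> ok
% 6. scribe(/lofi, plusnu_imp) ~> created
% 7. scribe(/bri, brujor) ~> created
% 8. stash(smu, -188) ~> 2298-12-06
% 9. carries(smu) ~> yes


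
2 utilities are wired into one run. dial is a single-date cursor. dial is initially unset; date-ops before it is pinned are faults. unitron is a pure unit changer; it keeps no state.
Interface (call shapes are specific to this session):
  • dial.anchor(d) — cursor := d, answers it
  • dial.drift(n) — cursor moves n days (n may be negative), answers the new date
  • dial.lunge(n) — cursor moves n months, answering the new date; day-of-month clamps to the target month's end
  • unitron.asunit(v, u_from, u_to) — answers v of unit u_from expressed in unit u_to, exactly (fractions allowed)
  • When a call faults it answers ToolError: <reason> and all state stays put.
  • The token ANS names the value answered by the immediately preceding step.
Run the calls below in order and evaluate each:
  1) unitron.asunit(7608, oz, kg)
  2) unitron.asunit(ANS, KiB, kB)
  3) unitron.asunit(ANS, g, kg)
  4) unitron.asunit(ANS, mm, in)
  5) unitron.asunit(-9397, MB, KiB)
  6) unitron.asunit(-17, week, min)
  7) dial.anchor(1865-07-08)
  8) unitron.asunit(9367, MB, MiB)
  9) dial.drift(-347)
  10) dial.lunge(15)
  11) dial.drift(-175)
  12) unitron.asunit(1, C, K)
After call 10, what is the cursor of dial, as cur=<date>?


Invoking asunit with v=7608, u_from=oz, u_to=kg, and see 43136634387/200000000.
Now I run asunit with v=ANS, u_from=KiB, u_to=kB, → 43136634387/195312500.
I use asunit with v=ANS, u_from=g, u_to=kg, and get 43136634387/195312500000.
Calling asunit with v=ANS, u_from=mm, u_to=in: 43136634387/4960937500000.
Using asunit with v=-9397, u_from=MB, u_to=KiB, giving -146828125/16.
Then asunit with v=-17, u_from=week, u_to=min, — result: -171360.
Calling anchor with d=1865-07-08, → 1865-07-08.
Invoking asunit with v=9367, u_from=MB, u_to=MiB: 146359375/16384.
I run drift with n=-347, giving 1864-07-26.
I run lunge with n=15, giving 1865-10-26.
I run drift with n=-175, — result: 1865-05-04.
Using asunit with v=1, u_from=C, u_to=K, → 5483/20.

Answer: cur=1865-10-26


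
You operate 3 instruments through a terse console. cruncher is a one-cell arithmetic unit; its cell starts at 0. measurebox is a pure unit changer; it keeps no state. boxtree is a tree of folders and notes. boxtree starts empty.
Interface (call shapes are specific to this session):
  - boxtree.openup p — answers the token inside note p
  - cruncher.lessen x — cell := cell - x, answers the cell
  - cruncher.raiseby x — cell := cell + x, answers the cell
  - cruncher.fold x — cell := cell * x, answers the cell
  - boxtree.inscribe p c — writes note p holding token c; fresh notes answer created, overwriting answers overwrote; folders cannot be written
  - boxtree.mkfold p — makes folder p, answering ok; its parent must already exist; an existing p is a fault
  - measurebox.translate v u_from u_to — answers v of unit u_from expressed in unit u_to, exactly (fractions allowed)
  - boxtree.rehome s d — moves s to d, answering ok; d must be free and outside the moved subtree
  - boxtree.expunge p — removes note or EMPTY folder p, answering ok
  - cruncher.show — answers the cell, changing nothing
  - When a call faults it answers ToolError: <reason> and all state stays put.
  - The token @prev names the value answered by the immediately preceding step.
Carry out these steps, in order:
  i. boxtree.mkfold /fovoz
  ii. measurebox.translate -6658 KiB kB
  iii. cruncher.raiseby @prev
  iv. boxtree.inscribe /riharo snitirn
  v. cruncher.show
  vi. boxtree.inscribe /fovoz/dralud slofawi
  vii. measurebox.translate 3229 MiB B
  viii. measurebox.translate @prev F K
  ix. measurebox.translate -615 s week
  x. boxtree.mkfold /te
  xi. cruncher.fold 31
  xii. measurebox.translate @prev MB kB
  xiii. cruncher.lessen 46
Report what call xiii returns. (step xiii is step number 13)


·→ mkfold(/fovoz)
·← ok
·→ translate(-6658, KiB, kB)
·← -852224/125
·→ raiseby(@prev)
·← -852224/125
·→ inscribe(/riharo, snitirn)
·← created
·→ show()
·← -852224/125
·→ inscribe(/fovoz/dralud, slofawi)
·← created
·→ translate(3229, MiB, B)
·← 3385851904
·→ translate(@prev, F, K)
·← 338585236367/180
·→ translate(-615, s, week)
·← -41/40320
·→ mkfold(/te)
·← ok
·→ fold(31)
·← -26418944/125
·→ translate(@prev, MB, kB)
·← -211351552
·→ lessen(46)
·← -26424694/125

Answer: -26424694/125


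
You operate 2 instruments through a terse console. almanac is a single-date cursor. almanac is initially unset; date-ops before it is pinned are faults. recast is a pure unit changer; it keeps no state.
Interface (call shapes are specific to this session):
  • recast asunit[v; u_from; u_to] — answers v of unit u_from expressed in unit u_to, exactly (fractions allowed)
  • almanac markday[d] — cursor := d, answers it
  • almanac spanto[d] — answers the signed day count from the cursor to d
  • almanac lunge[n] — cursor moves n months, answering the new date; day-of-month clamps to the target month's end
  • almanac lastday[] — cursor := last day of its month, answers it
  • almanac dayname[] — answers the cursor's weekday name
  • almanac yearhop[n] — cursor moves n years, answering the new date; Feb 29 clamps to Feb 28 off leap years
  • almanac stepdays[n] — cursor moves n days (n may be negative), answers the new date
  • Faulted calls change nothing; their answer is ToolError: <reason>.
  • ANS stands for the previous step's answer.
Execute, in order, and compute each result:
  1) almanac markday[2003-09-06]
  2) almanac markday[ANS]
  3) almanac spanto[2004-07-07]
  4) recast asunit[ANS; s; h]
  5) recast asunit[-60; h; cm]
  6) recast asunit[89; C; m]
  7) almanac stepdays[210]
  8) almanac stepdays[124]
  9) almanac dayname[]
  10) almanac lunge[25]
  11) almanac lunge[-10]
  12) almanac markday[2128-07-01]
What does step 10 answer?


! almanac markday(d→2003-09-06) : 2003-09-06
! almanac markday(d→ANS) : 2003-09-06
! almanac spanto(d→2004-07-07) : 305
! recast asunit(v→ANS, u_from→s, u_to→h) : 61/720
! recast asunit(v→-60, u_from→h, u_to→cm) : ToolError: incompatible units
! recast asunit(v→89, u_from→C, u_to→m) : ToolError: incompatible units
! almanac stepdays(n→210) : 2004-04-03
! almanac stepdays(n→124) : 2004-08-05
! almanac dayname() : Thursday
! almanac lunge(n→25) : 2006-09-05
! almanac lunge(n→-10) : 2005-11-05
! almanac markday(d→2128-07-01) : 2128-07-01

Answer: 2006-09-05


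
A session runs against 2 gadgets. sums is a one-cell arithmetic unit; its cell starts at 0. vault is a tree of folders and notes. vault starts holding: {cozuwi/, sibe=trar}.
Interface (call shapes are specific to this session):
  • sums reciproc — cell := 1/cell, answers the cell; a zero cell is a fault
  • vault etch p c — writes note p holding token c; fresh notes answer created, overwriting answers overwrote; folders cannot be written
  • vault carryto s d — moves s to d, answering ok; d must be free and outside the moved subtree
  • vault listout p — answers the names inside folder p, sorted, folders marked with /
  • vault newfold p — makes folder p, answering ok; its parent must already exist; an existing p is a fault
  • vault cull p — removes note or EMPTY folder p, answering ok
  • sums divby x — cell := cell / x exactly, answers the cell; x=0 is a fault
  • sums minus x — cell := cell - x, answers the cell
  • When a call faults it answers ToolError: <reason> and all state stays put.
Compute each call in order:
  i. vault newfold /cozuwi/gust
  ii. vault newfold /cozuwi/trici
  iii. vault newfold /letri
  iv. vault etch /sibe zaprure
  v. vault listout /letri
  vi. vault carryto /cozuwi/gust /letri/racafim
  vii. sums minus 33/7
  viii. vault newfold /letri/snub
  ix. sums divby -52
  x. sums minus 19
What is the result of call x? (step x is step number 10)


Answer: -6883/364

Derivation:
% vault newfold p=/cozuwi/gust
[out] ok
% vault newfold p=/cozuwi/trici
[out] ok
% vault newfold p=/letri
[out] ok
% vault etch p=/sibe c=zaprure
[out] overwrote
% vault listout p=/letri
[out] []
% vault carryto s=/cozuwi/gust d=/letri/racafim
[out] ok
% sums minus x=33/7
[out] -33/7
% vault newfold p=/letri/snub
[out] ok
% sums divby x=-52
[out] 33/364
% sums minus x=19
[out] -6883/364


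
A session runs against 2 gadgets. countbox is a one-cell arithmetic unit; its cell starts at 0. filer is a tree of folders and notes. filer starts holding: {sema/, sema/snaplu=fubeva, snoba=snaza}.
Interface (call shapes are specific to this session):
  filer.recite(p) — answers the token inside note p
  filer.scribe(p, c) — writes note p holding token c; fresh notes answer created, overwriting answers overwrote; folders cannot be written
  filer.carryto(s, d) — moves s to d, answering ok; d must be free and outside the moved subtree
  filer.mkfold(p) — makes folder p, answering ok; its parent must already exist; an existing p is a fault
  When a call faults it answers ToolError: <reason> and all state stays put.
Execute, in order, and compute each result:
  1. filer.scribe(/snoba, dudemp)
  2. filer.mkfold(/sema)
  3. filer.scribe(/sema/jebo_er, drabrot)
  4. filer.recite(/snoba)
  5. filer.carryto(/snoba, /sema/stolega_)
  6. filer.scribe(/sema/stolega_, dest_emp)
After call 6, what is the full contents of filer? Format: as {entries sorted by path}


Answer: {sema/, sema/jebo_er=drabrot, sema/snaplu=fubeva, sema/stolega_=dest_emp}

Derivation:
I call filer.scribe using p=/snoba, c=dudemp, yielding overwrote.
Calling filer.mkfold using p=/sema, giving ToolError: exists.
I use filer.scribe using p=/sema/jebo_er, c=drabrot, which returns created.
Invoking filer.recite using p=/snoba, and see dudemp.
Now I run filer.carryto using s=/snoba, d=/sema/stolega_, which returns ok.
Invoking filer.scribe using p=/sema/stolega_, c=dest_emp, and get overwrote.


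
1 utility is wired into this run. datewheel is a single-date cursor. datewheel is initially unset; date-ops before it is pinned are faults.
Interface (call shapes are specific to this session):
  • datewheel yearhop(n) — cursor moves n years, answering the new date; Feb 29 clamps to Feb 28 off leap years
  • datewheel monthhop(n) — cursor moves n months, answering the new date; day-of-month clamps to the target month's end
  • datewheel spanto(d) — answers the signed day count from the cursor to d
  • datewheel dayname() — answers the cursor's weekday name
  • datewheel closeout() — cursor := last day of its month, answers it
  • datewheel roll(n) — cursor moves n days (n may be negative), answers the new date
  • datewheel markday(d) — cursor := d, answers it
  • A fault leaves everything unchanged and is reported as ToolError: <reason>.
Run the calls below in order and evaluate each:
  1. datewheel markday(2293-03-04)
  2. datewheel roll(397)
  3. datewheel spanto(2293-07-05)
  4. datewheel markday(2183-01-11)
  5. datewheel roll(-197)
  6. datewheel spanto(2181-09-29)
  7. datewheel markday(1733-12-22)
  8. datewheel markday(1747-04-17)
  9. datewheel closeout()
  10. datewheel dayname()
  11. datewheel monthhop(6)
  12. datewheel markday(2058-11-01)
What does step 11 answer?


>> datewheel markday(d→2293-03-04)
<< 2293-03-04
>> datewheel roll(n→397)
<< 2294-04-05
>> datewheel spanto(d→2293-07-05)
<< -274
>> datewheel markday(d→2183-01-11)
<< 2183-01-11
>> datewheel roll(n→-197)
<< 2182-06-28
>> datewheel spanto(d→2181-09-29)
<< -272
>> datewheel markday(d→1733-12-22)
<< 1733-12-22
>> datewheel markday(d→1747-04-17)
<< 1747-04-17
>> datewheel closeout()
<< 1747-04-30
>> datewheel dayname()
<< Sunday
>> datewheel monthhop(n→6)
<< 1747-10-30
>> datewheel markday(d→2058-11-01)
<< 2058-11-01

Answer: 1747-10-30


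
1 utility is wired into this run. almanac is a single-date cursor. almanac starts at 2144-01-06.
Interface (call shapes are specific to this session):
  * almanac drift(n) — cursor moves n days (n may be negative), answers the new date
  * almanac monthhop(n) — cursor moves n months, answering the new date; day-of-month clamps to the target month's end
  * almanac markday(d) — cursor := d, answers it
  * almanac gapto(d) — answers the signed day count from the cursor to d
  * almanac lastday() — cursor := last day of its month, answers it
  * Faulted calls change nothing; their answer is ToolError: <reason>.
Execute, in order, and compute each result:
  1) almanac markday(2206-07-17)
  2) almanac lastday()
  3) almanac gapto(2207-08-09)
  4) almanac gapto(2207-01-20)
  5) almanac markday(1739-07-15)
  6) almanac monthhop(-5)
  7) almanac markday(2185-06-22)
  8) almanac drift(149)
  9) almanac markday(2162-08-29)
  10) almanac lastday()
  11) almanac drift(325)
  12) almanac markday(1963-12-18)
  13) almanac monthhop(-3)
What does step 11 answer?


Answer: 2163-07-22

Derivation:
% almanac markday(d→2206-07-17) == 2206-07-17
% almanac lastday() == 2206-07-31
% almanac gapto(d→2207-08-09) == 374
% almanac gapto(d→2207-01-20) == 173
% almanac markday(d→1739-07-15) == 1739-07-15
% almanac monthhop(n→-5) == 1739-02-15
% almanac markday(d→2185-06-22) == 2185-06-22
% almanac drift(n→149) == 2185-11-18
% almanac markday(d→2162-08-29) == 2162-08-29
% almanac lastday() == 2162-08-31
% almanac drift(n→325) == 2163-07-22
% almanac markday(d→1963-12-18) == 1963-12-18
% almanac monthhop(n→-3) == 1963-09-18


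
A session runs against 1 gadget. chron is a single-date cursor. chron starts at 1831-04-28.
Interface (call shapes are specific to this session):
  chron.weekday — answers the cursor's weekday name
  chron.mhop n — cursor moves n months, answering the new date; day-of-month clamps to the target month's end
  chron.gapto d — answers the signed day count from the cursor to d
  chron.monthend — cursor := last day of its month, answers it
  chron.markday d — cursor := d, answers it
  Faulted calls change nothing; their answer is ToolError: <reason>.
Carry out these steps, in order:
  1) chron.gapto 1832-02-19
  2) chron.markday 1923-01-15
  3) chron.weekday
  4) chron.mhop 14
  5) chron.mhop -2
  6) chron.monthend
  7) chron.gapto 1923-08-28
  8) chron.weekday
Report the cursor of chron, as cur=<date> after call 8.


~$ gapto d: 1832-02-19
  297
~$ markday d: 1923-01-15
  1923-01-15
~$ weekday
  Monday
~$ mhop n: 14
  1924-03-15
~$ mhop n: -2
  1924-01-15
~$ monthend
  1924-01-31
~$ gapto d: 1923-08-28
  -156
~$ weekday
  Thursday

Answer: cur=1924-01-31


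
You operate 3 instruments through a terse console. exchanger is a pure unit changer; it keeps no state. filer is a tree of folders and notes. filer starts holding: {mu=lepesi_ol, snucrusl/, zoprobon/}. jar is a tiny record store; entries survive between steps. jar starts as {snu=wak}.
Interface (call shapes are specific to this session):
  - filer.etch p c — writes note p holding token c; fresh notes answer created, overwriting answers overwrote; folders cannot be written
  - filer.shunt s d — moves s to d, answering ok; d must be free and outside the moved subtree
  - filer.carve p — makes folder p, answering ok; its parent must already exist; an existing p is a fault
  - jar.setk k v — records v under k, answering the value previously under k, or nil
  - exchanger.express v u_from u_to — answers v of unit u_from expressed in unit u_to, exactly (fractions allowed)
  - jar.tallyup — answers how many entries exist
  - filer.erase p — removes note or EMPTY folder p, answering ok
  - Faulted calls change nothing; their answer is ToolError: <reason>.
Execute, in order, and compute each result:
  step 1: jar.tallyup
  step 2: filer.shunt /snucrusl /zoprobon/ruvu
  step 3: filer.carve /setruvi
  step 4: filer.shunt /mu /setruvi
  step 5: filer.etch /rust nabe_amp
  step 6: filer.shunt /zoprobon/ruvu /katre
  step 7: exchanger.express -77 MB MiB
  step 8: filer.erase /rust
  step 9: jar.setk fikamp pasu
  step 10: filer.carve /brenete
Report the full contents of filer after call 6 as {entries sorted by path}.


Answer: {katre/, mu=lepesi_ol, rust=nabe_amp, setruvi/, zoprobon/}

Derivation:
Calling tallyup(), and see 1.
I invoke shunt using s→/snucrusl, d→/zoprobon/ruvu, and observe ok.
Now I run carve using p→/setruvi, and see ok.
Now I run shunt using s→/mu, d→/setruvi, which returns ToolError: exists.
Invoking etch using p→/rust, c→nabe_amp, → created.
Calling shunt using s→/zoprobon/ruvu, d→/katre, — result: ok.
I call express using v→-77, u_from→MB, u_to→MiB, — result: -1203125/16384.
I run erase using p→/rust, giving ok.
Then setk using k→fikamp, v→pasu: nil.
Calling carve using p→/brenete, which returns ok.


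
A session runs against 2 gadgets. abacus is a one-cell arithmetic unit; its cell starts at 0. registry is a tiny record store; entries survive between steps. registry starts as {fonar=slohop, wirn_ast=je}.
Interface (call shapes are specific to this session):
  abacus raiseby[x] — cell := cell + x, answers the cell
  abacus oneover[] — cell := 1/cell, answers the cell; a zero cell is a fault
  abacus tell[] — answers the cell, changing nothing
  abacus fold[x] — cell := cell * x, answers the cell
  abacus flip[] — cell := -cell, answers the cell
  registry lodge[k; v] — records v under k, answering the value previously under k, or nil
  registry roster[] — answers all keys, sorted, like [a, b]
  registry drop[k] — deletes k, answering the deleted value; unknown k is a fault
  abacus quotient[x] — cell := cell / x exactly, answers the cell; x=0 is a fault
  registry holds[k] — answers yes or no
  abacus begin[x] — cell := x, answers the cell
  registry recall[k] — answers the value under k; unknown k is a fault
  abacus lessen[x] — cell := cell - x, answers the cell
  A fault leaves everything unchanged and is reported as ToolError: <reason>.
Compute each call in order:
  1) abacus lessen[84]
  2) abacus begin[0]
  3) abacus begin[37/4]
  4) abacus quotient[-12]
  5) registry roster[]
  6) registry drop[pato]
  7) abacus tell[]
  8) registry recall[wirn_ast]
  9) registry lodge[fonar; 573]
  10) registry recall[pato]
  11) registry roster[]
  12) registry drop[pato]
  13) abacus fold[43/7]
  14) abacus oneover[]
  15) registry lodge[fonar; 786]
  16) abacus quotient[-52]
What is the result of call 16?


>> abacus lessen(x: 84)
<< -84
>> abacus begin(x: 0)
<< 0
>> abacus begin(x: 37/4)
<< 37/4
>> abacus quotient(x: -12)
<< -37/48
>> registry roster()
<< [fonar, wirn_ast]
>> registry drop(k: pato)
<< ToolError: no such key pato
>> abacus tell()
<< -37/48
>> registry recall(k: wirn_ast)
<< je
>> registry lodge(k: fonar, v: 573)
<< slohop
>> registry recall(k: pato)
<< ToolError: no such key pato
>> registry roster()
<< [fonar, wirn_ast]
>> registry drop(k: pato)
<< ToolError: no such key pato
>> abacus fold(x: 43/7)
<< -1591/336
>> abacus oneover()
<< -336/1591
>> registry lodge(k: fonar, v: 786)
<< 573
>> abacus quotient(x: -52)
<< 84/20683

Answer: 84/20683


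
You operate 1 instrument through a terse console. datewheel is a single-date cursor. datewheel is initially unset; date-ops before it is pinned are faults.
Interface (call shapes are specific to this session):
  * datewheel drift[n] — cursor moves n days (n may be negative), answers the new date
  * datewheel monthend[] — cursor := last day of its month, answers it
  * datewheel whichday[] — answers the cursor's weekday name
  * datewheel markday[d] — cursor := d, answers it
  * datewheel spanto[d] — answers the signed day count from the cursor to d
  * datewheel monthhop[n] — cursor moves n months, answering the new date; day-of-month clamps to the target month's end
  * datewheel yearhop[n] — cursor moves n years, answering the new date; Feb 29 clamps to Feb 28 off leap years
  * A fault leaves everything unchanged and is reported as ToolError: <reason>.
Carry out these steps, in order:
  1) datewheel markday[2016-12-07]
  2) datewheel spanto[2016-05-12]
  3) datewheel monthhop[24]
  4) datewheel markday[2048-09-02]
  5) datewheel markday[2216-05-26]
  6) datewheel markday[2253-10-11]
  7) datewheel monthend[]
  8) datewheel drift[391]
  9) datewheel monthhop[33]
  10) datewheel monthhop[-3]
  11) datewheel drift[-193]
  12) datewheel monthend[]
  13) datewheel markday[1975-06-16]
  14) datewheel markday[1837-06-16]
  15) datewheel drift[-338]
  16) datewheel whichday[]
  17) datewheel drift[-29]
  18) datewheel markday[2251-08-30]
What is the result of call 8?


% datewheel markday(d→2016-12-07) -> 2016-12-07
% datewheel spanto(d→2016-05-12) -> -209
% datewheel monthhop(n→24) -> 2018-12-07
% datewheel markday(d→2048-09-02) -> 2048-09-02
% datewheel markday(d→2216-05-26) -> 2216-05-26
% datewheel markday(d→2253-10-11) -> 2253-10-11
% datewheel monthend() -> 2253-10-31
% datewheel drift(n→391) -> 2254-11-26
% datewheel monthhop(n→33) -> 2257-08-26
% datewheel monthhop(n→-3) -> 2257-05-26
% datewheel drift(n→-193) -> 2256-11-14
% datewheel monthend() -> 2256-11-30
% datewheel markday(d→1975-06-16) -> 1975-06-16
% datewheel markday(d→1837-06-16) -> 1837-06-16
% datewheel drift(n→-338) -> 1836-07-13
% datewheel whichday() -> Wednesday
% datewheel drift(n→-29) -> 1836-06-14
% datewheel markday(d→2251-08-30) -> 2251-08-30

Answer: 2254-11-26


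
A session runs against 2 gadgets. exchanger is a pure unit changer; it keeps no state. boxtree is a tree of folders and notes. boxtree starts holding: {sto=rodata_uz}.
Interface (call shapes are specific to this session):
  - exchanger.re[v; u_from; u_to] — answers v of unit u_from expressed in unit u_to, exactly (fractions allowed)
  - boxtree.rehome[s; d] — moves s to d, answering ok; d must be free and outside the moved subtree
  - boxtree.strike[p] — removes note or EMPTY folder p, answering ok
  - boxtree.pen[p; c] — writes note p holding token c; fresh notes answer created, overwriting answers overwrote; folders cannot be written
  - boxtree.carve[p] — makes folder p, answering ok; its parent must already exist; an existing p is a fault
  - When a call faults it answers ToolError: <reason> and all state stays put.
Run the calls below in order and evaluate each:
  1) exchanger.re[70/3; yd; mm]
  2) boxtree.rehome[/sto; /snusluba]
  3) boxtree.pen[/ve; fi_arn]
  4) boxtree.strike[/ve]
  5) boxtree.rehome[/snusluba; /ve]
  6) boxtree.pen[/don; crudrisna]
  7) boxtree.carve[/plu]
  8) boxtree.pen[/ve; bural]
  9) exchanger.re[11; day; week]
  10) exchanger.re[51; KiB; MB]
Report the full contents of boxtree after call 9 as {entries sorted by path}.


;; 1. exchanger.re(v='70/3', u_from='yd', u_to='mm') == 21336
;; 2. boxtree.rehome(s='/sto', d='/snusluba') == ok
;; 3. boxtree.pen(p='/ve', c='fi_arn') == created
;; 4. boxtree.strike(p='/ve') == ok
;; 5. boxtree.rehome(s='/snusluba', d='/ve') == ok
;; 6. boxtree.pen(p='/don', c='crudrisna') == created
;; 7. boxtree.carve(p='/plu') == ok
;; 8. boxtree.pen(p='/ve', c='bural') == overwrote
;; 9. exchanger.re(v='11', u_from='day', u_to='week') == 11/7
;; 10. exchanger.re(v='51', u_from='KiB', u_to='MB') == 816/15625

Answer: {don=crudrisna, plu/, ve=bural}


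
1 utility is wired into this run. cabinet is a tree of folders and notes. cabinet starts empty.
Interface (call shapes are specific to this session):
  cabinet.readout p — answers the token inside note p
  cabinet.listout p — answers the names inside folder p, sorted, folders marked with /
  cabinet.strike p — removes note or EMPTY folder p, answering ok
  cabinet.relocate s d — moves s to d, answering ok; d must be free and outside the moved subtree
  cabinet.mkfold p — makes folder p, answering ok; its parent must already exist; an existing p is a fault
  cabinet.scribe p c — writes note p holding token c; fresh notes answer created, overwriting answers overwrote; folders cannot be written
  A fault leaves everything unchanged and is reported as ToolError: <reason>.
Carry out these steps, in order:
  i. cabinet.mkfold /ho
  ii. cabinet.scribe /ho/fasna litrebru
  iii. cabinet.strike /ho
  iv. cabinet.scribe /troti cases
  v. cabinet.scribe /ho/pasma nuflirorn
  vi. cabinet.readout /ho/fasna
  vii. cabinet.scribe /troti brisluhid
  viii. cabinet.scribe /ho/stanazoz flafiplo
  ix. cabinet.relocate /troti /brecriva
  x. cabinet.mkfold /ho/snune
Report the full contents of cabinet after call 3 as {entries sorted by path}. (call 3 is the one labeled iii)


Answer: {ho/, ho/fasna=litrebru}

Derivation:
-- 1. cabinet.mkfold(/ho) -> ok
-- 2. cabinet.scribe(/ho/fasna, litrebru) -> created
-- 3. cabinet.strike(/ho) -> ToolError: not empty
-- 4. cabinet.scribe(/troti, cases) -> created
-- 5. cabinet.scribe(/ho/pasma, nuflirorn) -> created
-- 6. cabinet.readout(/ho/fasna) -> litrebru
-- 7. cabinet.scribe(/troti, brisluhid) -> overwrote
-- 8. cabinet.scribe(/ho/stanazoz, flafiplo) -> created
-- 9. cabinet.relocate(/troti, /brecriva) -> ok
-- 10. cabinet.mkfold(/ho/snune) -> ok


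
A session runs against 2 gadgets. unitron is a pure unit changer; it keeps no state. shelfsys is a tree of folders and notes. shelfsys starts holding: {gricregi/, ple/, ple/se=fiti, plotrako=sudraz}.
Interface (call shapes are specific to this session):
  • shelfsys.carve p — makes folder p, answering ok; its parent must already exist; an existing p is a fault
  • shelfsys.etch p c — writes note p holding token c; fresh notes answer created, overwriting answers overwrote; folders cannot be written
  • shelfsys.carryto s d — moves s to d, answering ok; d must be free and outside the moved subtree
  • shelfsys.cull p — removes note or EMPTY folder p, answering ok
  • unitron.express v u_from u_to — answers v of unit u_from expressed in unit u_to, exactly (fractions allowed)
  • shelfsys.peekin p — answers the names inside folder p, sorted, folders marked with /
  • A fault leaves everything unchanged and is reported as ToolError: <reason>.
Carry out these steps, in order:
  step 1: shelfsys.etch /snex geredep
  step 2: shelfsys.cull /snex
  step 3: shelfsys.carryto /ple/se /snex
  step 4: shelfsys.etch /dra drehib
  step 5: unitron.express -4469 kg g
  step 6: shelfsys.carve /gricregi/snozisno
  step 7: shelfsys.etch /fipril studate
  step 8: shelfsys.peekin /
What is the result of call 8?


Answer: [dra, fipril, gricregi/, ple/, plotrako, snex]

Derivation:
I run shelfsys.etch using /snex, geredep, and see created.
Using shelfsys.cull using /snex: ok.
I invoke shelfsys.carryto using /ple/se, /snex: ok.
I call shelfsys.etch using /dra, drehib, giving created.
I call unitron.express using -4469, kg, g, yielding -4469000.
Using shelfsys.carve using /gricregi/snozisno, which returns ok.
I try shelfsys.etch using /fipril, studate, yielding created.
Calling shelfsys.peekin using /, and get [dra, fipril, gricregi/, ple/, plotrako, snex].


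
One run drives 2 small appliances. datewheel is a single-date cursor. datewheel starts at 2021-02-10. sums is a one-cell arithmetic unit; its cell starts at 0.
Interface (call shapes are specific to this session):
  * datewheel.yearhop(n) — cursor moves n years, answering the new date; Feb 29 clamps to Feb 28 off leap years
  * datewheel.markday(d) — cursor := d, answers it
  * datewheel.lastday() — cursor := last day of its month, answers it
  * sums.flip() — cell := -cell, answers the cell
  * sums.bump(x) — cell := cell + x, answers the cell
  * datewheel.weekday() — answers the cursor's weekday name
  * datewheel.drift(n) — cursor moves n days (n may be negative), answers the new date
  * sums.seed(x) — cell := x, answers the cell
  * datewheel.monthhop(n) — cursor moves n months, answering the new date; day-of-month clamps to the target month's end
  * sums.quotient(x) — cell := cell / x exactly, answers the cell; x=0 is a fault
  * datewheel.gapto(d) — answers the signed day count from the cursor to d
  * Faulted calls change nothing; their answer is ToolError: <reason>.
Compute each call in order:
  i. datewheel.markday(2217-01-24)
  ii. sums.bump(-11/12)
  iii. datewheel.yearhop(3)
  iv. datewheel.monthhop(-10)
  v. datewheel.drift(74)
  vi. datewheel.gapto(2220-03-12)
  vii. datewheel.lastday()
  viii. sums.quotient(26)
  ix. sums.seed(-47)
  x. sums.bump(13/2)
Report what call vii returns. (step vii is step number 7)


Act: markday[d='2217-01-24']
Obs: 2217-01-24
Act: bump[x='-11/12']
Obs: -11/12
Act: yearhop[n='3']
Obs: 2220-01-24
Act: monthhop[n='-10']
Obs: 2219-03-24
Act: drift[n='74']
Obs: 2219-06-06
Act: gapto[d='2220-03-12']
Obs: 280
Act: lastday[]
Obs: 2219-06-30
Act: quotient[x='26']
Obs: -11/312
Act: seed[x='-47']
Obs: -47
Act: bump[x='13/2']
Obs: -81/2

Answer: 2219-06-30


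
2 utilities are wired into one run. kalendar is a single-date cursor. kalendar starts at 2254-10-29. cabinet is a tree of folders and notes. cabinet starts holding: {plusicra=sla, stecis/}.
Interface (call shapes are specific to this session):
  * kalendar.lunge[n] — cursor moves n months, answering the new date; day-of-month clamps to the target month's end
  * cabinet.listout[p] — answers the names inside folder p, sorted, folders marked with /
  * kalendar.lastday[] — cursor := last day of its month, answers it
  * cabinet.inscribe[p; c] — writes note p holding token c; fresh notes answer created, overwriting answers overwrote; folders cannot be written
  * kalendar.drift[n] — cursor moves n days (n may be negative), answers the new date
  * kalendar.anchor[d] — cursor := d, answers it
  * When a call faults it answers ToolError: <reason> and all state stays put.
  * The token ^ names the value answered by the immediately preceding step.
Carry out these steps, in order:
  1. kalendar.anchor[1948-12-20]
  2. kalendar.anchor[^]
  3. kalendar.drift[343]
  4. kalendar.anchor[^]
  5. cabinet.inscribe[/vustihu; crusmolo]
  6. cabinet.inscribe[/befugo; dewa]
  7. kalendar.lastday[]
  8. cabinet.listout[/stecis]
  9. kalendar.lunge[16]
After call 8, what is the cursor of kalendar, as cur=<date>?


→ kalendar.anchor(d=1948-12-20)
← 1948-12-20
→ kalendar.anchor(d=^)
← 1948-12-20
→ kalendar.drift(n=343)
← 1949-11-28
→ kalendar.anchor(d=^)
← 1949-11-28
→ cabinet.inscribe(p=/vustihu, c=crusmolo)
← created
→ cabinet.inscribe(p=/befugo, c=dewa)
← created
→ kalendar.lastday()
← 1949-11-30
→ cabinet.listout(p=/stecis)
← []
→ kalendar.lunge(n=16)
← 1951-03-30

Answer: cur=1949-11-30


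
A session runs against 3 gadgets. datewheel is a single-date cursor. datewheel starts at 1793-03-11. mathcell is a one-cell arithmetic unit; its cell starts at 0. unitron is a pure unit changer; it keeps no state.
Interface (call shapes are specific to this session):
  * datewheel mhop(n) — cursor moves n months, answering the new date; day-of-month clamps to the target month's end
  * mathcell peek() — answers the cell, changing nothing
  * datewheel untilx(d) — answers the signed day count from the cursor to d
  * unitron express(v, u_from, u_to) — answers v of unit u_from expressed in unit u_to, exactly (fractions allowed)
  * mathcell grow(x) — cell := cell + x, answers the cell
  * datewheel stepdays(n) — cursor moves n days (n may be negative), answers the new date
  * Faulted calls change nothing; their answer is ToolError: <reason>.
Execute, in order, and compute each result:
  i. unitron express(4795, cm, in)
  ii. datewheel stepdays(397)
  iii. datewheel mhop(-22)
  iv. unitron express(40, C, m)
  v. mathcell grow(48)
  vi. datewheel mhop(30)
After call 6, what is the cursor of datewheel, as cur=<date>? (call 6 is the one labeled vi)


Next I call unitron express on v→4795, u_from→cm, u_to→in, and get 239750/127.
I run datewheel stepdays on n→397, — result: 1794-04-12.
I try datewheel mhop on n→-22, — result: 1792-06-12.
Invoking unitron express on v→40, u_from→C, u_to→m: ToolError: incompatible units.
Next I call mathcell grow on x→48, which returns 48.
Then datewheel mhop on n→30, and see 1794-12-12.

Answer: cur=1794-12-12


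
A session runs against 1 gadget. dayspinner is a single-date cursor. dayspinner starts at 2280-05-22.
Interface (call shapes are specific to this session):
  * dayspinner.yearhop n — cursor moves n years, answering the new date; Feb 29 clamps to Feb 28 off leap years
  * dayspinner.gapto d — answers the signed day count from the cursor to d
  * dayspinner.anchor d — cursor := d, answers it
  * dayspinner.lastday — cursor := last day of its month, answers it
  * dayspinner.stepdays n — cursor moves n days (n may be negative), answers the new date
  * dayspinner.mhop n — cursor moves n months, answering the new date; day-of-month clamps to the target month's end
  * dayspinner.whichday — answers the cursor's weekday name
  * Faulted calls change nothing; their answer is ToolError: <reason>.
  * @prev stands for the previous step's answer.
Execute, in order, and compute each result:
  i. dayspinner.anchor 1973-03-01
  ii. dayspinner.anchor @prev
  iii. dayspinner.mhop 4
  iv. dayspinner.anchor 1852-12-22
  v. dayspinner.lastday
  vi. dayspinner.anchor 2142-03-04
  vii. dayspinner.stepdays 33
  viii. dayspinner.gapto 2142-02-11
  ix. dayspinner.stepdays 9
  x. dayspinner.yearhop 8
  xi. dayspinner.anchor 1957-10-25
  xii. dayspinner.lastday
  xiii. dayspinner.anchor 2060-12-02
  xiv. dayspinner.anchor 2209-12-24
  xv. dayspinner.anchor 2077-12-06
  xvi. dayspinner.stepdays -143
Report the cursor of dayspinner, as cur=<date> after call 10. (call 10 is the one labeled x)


Answer: cur=2150-04-15

Derivation:
>> dayspinner.anchor(d: 1973-03-01)
<< 1973-03-01
>> dayspinner.anchor(d: @prev)
<< 1973-03-01
>> dayspinner.mhop(n: 4)
<< 1973-07-01
>> dayspinner.anchor(d: 1852-12-22)
<< 1852-12-22
>> dayspinner.lastday()
<< 1852-12-31
>> dayspinner.anchor(d: 2142-03-04)
<< 2142-03-04
>> dayspinner.stepdays(n: 33)
<< 2142-04-06
>> dayspinner.gapto(d: 2142-02-11)
<< -54
>> dayspinner.stepdays(n: 9)
<< 2142-04-15
>> dayspinner.yearhop(n: 8)
<< 2150-04-15
>> dayspinner.anchor(d: 1957-10-25)
<< 1957-10-25
>> dayspinner.lastday()
<< 1957-10-31
>> dayspinner.anchor(d: 2060-12-02)
<< 2060-12-02
>> dayspinner.anchor(d: 2209-12-24)
<< 2209-12-24
>> dayspinner.anchor(d: 2077-12-06)
<< 2077-12-06
>> dayspinner.stepdays(n: -143)
<< 2077-07-16


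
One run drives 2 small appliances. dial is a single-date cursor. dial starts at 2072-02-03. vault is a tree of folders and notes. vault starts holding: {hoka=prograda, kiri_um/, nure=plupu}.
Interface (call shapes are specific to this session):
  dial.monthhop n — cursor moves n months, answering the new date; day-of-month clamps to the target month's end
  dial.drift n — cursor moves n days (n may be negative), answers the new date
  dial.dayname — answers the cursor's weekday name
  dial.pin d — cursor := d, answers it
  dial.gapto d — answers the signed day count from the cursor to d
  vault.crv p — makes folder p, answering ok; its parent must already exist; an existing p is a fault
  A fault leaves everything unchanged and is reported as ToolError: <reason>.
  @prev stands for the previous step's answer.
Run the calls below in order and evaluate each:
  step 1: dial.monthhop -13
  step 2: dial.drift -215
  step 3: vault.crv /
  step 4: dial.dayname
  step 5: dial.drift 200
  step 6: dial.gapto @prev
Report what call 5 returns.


! monthhop(n: -13) ~> 2071-01-03
! drift(n: -215) ~> 2070-06-02
! crv(p: /) ~> ToolError: exists
! dayname() ~> Monday
! drift(n: 200) ~> 2070-12-19
! gapto(d: @prev) ~> 0

Answer: 2070-12-19
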